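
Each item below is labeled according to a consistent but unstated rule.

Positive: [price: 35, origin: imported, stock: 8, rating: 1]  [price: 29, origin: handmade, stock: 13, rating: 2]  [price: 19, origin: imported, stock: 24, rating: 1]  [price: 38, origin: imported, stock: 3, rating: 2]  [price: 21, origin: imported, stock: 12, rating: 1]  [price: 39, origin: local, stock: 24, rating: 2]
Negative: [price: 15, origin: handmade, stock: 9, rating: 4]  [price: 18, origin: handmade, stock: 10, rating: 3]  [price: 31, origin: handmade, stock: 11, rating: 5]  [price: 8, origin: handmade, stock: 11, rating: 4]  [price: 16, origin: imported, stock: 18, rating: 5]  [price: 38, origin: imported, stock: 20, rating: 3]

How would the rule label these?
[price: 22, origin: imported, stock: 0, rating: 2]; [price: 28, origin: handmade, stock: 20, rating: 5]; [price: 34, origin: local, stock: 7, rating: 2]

Positive, Negative, Positive

All 'Positive' examples share one property — rating ≤ 2 — and every 'Negative' example lacks it.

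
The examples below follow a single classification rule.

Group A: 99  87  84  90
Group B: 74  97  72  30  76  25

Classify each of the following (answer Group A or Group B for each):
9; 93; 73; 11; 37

Group B, Group A, Group B, Group B, Group B

Rule: multiple of 3 AND at least 74. This holds for each 'Group A' example and fails for each 'Group B' one.
9: 9 = 3·3, 9 < 74, does not satisfy this → Group B. 93: 93 = 3·31, 93 ≥ 74, passes → Group A. 73: 73 = 3·24 + 1, 73 < 74, does not satisfy this → Group B. 11: 11 = 3·3 + 2, 11 < 74, does not satisfy this → Group B. 37: 37 = 3·12 + 1, 37 < 74, does not satisfy this → Group B.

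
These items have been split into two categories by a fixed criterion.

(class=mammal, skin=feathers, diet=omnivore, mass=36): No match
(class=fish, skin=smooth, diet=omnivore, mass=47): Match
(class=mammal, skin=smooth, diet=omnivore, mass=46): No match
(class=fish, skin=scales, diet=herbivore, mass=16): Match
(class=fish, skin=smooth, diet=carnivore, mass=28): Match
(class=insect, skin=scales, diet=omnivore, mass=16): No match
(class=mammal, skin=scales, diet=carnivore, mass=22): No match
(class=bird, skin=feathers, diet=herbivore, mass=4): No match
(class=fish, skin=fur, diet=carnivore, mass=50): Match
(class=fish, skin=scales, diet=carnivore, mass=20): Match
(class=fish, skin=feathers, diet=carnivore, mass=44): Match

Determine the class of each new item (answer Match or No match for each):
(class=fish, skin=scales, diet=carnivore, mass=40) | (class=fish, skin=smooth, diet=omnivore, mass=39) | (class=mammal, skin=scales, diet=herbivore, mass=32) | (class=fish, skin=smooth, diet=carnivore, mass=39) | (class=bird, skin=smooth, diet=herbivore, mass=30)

Checking candidate rules against both groups, what survives is: class is fish.
(class=fish, skin=scales, diet=carnivore, mass=40): class is fish — meets the rule, so Match.
(class=fish, skin=smooth, diet=omnivore, mass=39): class is fish — meets the rule, so Match.
(class=mammal, skin=scales, diet=herbivore, mass=32): class is mammal — fails this test, so No match.
(class=fish, skin=smooth, diet=carnivore, mass=39): class is fish — meets the rule, so Match.
(class=bird, skin=smooth, diet=herbivore, mass=30): class is bird — fails this test, so No match.

Match, Match, No match, Match, No match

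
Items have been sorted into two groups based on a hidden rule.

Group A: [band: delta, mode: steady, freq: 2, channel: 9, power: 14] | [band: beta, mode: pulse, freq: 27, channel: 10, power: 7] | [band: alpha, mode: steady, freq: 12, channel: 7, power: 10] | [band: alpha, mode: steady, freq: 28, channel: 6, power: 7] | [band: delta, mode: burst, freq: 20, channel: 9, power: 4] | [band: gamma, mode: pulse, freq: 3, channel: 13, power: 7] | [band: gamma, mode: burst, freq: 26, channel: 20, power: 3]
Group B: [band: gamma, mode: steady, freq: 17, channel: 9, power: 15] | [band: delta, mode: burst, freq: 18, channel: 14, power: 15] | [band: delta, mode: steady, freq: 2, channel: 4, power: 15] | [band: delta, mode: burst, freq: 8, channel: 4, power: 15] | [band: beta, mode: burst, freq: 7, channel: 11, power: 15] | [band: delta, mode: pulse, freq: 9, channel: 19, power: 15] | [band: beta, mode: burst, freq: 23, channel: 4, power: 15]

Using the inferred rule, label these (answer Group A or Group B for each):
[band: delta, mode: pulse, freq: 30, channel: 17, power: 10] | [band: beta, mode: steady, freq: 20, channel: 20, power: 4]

The classifier is using: power ≤ 14.
[band: delta, mode: pulse, freq: 30, channel: 17, power: 10] → power = 10 → Group A. [band: beta, mode: steady, freq: 20, channel: 20, power: 4] → power = 4 → Group A.

Group A, Group A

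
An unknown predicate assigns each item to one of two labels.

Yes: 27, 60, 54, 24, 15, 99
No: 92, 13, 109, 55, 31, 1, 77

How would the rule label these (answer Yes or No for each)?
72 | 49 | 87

Comparing the two groups points to one rule — multiple of 3.

Yes, No, Yes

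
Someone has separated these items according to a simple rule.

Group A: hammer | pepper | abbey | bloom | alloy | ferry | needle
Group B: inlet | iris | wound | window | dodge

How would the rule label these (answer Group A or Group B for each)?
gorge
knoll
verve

One predicate separates the groups cleanly: has a double letter.

Group B, Group A, Group B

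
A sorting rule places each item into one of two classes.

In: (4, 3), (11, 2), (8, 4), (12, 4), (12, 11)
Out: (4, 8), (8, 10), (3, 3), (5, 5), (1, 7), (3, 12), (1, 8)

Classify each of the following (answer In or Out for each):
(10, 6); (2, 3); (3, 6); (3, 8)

Looking at the examples, the only property every 'In' case has and every 'Out' case lacks is: first > second.

In, Out, Out, Out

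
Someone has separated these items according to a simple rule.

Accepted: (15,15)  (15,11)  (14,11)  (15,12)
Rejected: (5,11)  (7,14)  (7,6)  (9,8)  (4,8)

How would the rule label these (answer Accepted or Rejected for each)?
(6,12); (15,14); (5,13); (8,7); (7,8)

The classifier is using: sum ≥ 25.

Rejected, Accepted, Rejected, Rejected, Rejected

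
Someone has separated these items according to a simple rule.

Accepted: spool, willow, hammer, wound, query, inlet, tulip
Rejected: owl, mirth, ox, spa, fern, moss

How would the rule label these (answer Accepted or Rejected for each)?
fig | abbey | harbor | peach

The rule appears to be: has ≥ 2 vowels.
Rejected: fig, since 1 vowel.
Accepted: abbey, since 2 vowels.
Accepted: harbor, since 2 vowels.
Accepted: peach, since 2 vowels.

Rejected, Accepted, Accepted, Accepted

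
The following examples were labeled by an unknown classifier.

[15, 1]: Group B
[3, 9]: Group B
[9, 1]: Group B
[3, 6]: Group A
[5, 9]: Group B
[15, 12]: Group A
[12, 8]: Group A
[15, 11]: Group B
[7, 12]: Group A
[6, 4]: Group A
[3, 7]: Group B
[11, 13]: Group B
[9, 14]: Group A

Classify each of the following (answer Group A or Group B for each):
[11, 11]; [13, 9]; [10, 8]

The rule appears to be: second is even.
Group B: [11, 11], since second 11. Group B: [13, 9], since second 9. Group A: [10, 8], since second 8.

Group B, Group B, Group A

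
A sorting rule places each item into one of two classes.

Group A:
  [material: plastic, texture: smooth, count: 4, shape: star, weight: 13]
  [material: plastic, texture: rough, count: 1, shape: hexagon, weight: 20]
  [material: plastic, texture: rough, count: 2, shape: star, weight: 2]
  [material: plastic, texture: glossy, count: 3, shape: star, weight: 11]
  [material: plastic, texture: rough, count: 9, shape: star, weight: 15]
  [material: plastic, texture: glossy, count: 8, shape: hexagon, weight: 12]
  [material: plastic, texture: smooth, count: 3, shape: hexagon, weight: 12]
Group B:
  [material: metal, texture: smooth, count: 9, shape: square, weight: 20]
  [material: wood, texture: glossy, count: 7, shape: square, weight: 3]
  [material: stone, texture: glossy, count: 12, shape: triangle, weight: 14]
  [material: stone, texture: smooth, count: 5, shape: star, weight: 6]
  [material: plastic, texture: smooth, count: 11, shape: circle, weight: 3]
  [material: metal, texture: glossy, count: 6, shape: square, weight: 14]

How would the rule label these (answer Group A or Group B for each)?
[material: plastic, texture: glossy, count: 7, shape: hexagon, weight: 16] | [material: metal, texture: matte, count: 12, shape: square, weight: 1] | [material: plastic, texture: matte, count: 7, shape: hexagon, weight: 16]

Group A, Group B, Group A

Rule: material is plastic AND count ≤ 9. This holds for each 'Group A' example and fails for each 'Group B' one.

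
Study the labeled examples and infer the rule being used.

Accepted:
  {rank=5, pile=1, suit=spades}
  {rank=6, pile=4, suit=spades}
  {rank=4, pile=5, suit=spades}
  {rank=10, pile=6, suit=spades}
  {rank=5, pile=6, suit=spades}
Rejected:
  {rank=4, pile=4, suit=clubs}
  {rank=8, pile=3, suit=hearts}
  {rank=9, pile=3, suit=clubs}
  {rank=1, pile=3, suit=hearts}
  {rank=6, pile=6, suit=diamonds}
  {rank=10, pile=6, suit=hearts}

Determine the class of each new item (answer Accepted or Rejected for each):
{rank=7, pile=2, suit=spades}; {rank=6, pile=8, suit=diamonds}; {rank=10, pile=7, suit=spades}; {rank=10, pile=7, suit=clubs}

Accepted, Rejected, Accepted, Rejected

Every 'Accepted' example satisfies: suit is spades. None of the 'Rejected' examples do.
{rank=7, pile=2, suit=spades}: suit is spades — fits, so Accepted.
{rank=6, pile=8, suit=diamonds}: suit is diamonds — does not satisfy this, so Rejected.
{rank=10, pile=7, suit=spades}: suit is spades — fits, so Accepted.
{rank=10, pile=7, suit=clubs}: suit is clubs — does not satisfy this, so Rejected.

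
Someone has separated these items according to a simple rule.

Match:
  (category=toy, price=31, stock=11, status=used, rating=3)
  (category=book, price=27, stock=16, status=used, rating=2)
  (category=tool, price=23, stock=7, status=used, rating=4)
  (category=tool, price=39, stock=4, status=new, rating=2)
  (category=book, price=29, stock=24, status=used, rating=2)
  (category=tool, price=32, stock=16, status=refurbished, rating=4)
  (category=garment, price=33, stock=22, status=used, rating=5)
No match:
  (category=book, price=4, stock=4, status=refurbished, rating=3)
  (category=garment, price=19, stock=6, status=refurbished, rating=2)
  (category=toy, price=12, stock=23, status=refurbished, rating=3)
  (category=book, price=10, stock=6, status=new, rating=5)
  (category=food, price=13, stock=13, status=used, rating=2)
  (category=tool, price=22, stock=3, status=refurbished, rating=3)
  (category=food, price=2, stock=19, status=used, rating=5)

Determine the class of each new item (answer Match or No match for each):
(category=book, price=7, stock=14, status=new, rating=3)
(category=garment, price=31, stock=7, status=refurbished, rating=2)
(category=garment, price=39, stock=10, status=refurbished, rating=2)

No match, Match, Match

'Match' ⟺ price ≥ 23.
(category=book, price=7, stock=14, status=new, rating=3): price = 7, doesn't qualify → No match.
(category=garment, price=31, stock=7, status=refurbished, rating=2): price = 31, fits → Match.
(category=garment, price=39, stock=10, status=refurbished, rating=2): price = 39, fits → Match.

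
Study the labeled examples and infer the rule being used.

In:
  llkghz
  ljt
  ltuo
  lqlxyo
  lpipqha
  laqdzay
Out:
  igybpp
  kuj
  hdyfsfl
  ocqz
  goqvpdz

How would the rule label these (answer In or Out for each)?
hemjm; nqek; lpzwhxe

Out, Out, In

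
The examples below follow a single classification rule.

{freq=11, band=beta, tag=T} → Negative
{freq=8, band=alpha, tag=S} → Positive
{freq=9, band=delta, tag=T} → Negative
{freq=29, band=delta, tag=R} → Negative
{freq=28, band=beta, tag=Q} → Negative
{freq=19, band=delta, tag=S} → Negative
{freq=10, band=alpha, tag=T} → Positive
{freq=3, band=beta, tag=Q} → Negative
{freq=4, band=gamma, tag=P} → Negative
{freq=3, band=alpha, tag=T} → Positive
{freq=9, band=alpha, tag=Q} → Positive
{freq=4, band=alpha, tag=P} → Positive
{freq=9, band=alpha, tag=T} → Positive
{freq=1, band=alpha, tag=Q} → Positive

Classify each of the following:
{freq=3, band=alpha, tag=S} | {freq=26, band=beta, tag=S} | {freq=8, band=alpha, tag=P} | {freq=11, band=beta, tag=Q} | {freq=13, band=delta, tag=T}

Positive, Negative, Positive, Negative, Negative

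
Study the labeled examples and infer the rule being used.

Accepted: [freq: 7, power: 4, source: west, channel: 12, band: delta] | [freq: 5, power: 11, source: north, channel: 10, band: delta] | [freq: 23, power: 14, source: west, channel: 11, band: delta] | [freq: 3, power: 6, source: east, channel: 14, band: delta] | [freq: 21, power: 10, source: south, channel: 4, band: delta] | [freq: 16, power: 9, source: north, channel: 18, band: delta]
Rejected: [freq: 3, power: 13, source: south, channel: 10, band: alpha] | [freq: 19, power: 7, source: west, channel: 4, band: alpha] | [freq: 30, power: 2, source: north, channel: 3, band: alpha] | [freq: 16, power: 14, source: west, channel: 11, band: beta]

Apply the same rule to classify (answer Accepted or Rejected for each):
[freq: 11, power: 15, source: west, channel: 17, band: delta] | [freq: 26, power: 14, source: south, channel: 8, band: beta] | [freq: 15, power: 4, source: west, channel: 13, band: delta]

Accepted, Rejected, Accepted

The common property of the 'Accepted' items is: band is delta. No 'Rejected' item has it.
[freq: 11, power: 15, source: west, channel: 17, band: delta]: band is delta, checks out → Accepted. [freq: 26, power: 14, source: south, channel: 8, band: beta]: band is beta, does not pass → Rejected. [freq: 15, power: 4, source: west, channel: 13, band: delta]: band is delta, checks out → Accepted.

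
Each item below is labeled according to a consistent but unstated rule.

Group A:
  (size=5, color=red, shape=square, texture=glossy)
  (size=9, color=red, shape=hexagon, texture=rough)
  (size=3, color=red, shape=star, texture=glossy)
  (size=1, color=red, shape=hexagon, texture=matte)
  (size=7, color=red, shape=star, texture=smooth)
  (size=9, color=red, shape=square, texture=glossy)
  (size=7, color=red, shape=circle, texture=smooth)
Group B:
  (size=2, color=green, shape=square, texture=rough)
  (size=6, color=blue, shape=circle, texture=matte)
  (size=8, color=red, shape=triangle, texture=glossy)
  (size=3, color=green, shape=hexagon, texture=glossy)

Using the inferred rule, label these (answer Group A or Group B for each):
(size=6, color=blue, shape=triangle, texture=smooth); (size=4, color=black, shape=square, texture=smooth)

Group B, Group B

All 'Group A' examples share one property — color is red AND size ≠ 8 — and every 'Group B' example lacks it.
(size=6, color=blue, shape=triangle, texture=smooth): color is blue, size = 6, doesn't match → Group B. (size=4, color=black, shape=square, texture=smooth): color is black, size = 4, doesn't match → Group B.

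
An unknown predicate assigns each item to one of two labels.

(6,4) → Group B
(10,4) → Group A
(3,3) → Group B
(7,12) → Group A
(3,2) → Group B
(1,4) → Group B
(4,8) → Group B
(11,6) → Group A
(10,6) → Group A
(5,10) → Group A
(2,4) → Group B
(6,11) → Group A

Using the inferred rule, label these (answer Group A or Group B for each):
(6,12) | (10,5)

Rule: sum ≥ 14. This holds for each 'Group A' example and fails for each 'Group B' one.
(6,12) → 6+12 = 18 → Group A. (10,5) → 10+5 = 15 → Group A.

Group A, Group A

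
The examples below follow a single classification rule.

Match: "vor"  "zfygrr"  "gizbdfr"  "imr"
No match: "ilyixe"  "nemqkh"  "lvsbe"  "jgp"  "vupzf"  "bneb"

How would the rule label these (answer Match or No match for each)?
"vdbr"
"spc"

Match, No match

The distinguishing property — contains 'r' — holds for all the 'Match' cases and none of the 'No match' cases.
"vdbr" — has 'r', hence Match. "spc" — no 'r', hence No match.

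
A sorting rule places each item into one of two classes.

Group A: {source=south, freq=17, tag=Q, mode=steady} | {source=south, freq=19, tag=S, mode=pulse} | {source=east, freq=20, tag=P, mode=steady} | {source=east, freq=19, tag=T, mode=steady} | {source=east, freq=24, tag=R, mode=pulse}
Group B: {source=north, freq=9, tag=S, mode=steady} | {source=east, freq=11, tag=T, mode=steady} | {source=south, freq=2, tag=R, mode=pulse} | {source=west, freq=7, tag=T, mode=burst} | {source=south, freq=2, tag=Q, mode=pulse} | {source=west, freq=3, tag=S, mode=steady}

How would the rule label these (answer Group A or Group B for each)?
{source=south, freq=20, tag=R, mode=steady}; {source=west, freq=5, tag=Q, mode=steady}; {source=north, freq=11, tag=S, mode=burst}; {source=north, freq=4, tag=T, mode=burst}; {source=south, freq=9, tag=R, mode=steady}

Rule: freq ≥ 17. This holds for each 'Group A' example and fails for each 'Group B' one.
{source=south, freq=20, tag=R, mode=steady} — freq = 20, hence Group A.
{source=west, freq=5, tag=Q, mode=steady} — freq = 5, hence Group B.
{source=north, freq=11, tag=S, mode=burst} — freq = 11, hence Group B.
{source=north, freq=4, tag=T, mode=burst} — freq = 4, hence Group B.
{source=south, freq=9, tag=R, mode=steady} — freq = 9, hence Group B.

Group A, Group B, Group B, Group B, Group B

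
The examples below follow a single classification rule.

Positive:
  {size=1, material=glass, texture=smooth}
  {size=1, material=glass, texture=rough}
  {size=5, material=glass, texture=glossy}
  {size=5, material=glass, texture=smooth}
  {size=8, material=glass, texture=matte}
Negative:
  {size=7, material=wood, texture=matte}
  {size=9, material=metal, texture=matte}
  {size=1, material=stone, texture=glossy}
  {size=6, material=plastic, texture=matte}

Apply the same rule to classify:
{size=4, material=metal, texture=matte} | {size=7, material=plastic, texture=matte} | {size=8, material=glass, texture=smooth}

Negative, Negative, Positive

The classifier is using: material is glass.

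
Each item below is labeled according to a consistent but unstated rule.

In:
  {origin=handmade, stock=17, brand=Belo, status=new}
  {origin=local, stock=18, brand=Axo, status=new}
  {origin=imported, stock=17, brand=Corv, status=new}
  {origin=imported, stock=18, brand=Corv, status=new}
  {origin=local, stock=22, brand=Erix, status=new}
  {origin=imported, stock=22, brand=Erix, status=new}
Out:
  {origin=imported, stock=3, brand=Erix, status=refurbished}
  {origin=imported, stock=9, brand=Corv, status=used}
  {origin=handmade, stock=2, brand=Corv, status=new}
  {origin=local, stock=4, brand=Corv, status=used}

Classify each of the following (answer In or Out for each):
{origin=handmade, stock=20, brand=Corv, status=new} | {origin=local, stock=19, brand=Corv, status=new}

One predicate separates the groups cleanly: stock ≥ 17.
{origin=handmade, stock=20, brand=Corv, status=new}: stock = 20 — meets the rule, so In. {origin=local, stock=19, brand=Corv, status=new}: stock = 19 — meets the rule, so In.

In, In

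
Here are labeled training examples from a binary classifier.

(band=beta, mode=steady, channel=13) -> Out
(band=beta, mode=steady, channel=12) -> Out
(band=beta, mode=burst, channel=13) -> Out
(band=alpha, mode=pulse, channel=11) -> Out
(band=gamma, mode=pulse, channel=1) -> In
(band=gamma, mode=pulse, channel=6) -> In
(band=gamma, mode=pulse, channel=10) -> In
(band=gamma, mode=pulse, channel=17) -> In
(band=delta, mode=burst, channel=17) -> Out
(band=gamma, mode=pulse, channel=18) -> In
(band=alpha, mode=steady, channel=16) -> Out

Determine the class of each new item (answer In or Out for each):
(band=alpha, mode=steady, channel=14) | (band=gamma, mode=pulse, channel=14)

Out, In

The simplest hypothesis consistent with all the labels is: band is gamma.
(band=alpha, mode=steady, channel=14): band is alpha, doesn't qualify → Out. (band=gamma, mode=pulse, channel=14): band is gamma, passes → In.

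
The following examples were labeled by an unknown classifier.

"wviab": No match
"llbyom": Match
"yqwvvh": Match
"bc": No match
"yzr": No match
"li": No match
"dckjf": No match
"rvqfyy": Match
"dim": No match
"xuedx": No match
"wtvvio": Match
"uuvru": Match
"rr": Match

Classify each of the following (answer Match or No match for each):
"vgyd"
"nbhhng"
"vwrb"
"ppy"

No match, Match, No match, Match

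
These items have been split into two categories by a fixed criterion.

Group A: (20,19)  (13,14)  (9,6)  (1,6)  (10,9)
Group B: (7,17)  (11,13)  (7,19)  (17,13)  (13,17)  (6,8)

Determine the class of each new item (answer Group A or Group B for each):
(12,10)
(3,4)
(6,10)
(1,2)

Group B, Group A, Group B, Group A

The classifier is using: sum is odd.
(12,10): 12+10 = 22 — does not satisfy this, so Group B. (3,4): 3+4 = 7 — passes, so Group A. (6,10): 6+10 = 16 — does not satisfy this, so Group B. (1,2): 1+2 = 3 — passes, so Group A.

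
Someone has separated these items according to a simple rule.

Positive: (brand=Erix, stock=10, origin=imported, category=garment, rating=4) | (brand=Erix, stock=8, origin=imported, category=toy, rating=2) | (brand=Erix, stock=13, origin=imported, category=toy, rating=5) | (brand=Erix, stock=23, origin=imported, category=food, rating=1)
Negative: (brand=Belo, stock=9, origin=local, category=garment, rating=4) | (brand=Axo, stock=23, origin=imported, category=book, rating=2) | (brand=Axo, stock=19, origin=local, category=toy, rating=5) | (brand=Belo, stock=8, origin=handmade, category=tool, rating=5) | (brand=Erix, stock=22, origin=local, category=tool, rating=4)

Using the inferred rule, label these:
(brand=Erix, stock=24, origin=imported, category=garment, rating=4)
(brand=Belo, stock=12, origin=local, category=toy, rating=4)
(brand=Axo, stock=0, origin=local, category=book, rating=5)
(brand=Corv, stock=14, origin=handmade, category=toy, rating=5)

Rule: brand is Erix AND origin is imported. This holds for each 'Positive' example and fails for each 'Negative' one.
(brand=Erix, stock=24, origin=imported, category=garment, rating=4): brand is Erix, origin is imported, has this property → Positive. (brand=Belo, stock=12, origin=local, category=toy, rating=4): brand is Belo, origin is local, fails this test → Negative. (brand=Axo, stock=0, origin=local, category=book, rating=5): brand is Axo, origin is local, fails this test → Negative. (brand=Corv, stock=14, origin=handmade, category=toy, rating=5): brand is Corv, origin is handmade, fails this test → Negative.

Positive, Negative, Negative, Negative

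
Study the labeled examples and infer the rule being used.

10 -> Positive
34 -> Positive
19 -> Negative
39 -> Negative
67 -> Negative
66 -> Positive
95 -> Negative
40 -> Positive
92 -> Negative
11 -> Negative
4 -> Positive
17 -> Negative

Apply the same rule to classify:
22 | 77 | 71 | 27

The rule appears to be: even AND at most 66.
22: 22 is even, 22 ≤ 66 — passes, so Positive. 77: 77 is odd, 77 > 66 — fails this test, so Negative. 71: 71 is odd, 71 > 66 — fails this test, so Negative. 27: 27 is odd, 27 ≤ 66 — fails this test, so Negative.

Positive, Negative, Negative, Negative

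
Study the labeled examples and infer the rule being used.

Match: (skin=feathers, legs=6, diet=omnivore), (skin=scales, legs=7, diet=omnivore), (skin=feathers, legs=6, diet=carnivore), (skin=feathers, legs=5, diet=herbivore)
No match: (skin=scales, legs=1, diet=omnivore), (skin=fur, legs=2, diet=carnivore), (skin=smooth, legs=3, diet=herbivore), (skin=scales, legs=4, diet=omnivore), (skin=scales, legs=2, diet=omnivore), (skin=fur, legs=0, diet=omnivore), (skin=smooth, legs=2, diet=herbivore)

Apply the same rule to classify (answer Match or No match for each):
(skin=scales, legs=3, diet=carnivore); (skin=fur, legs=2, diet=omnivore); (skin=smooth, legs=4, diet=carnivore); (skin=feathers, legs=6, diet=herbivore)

The classifier is using: legs ≥ 5.
(skin=scales, legs=3, diet=carnivore): legs = 3, does not fit → No match. (skin=fur, legs=2, diet=omnivore): legs = 2, does not fit → No match. (skin=smooth, legs=4, diet=carnivore): legs = 4, does not fit → No match. (skin=feathers, legs=6, diet=herbivore): legs = 6, fits → Match.

No match, No match, No match, Match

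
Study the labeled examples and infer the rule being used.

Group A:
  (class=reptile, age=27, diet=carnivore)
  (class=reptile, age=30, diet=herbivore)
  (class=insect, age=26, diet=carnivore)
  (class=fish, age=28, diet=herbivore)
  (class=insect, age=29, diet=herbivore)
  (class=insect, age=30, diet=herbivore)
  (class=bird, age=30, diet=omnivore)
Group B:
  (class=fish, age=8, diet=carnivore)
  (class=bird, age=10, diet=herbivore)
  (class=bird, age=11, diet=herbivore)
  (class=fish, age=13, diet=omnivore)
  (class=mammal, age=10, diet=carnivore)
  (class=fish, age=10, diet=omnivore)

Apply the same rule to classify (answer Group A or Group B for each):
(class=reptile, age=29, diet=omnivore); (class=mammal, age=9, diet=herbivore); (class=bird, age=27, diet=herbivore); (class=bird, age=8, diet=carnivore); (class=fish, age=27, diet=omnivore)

Group A, Group B, Group A, Group B, Group A

Rule: age ≥ 26. This holds for each 'Group A' example and fails for each 'Group B' one.
(class=reptile, age=29, diet=omnivore) — age = 29, hence Group A. (class=mammal, age=9, diet=herbivore) — age = 9, hence Group B. (class=bird, age=27, diet=herbivore) — age = 27, hence Group A. (class=bird, age=8, diet=carnivore) — age = 8, hence Group B. (class=fish, age=27, diet=omnivore) — age = 27, hence Group A.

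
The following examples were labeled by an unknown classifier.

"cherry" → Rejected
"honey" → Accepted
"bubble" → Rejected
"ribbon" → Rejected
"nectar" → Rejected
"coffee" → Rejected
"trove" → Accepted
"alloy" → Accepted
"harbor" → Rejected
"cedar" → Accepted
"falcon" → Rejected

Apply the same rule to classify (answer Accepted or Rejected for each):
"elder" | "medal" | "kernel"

The rule appears to be: odd length.

Accepted, Accepted, Rejected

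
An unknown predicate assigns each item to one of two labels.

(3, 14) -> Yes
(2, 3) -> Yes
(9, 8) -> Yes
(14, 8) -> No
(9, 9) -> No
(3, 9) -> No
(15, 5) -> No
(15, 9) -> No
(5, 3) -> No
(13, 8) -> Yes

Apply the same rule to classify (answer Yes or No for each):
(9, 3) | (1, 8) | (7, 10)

No, Yes, Yes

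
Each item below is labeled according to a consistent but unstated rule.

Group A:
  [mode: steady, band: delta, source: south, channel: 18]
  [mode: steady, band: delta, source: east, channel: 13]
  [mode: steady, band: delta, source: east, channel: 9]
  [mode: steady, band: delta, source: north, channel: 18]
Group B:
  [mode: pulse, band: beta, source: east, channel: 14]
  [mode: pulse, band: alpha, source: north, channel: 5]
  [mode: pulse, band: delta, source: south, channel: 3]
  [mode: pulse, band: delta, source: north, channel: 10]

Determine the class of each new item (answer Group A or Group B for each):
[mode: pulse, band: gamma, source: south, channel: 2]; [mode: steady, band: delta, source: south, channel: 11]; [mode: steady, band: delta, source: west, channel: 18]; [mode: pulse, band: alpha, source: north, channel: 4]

The pattern is that an item is 'Group A' exactly when: mode is steady.

Group B, Group A, Group A, Group B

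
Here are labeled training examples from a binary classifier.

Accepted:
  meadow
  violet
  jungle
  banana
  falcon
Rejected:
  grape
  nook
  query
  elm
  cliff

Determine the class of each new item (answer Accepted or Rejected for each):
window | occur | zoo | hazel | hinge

'Accepted' ⟺ length 6.
window → length 6 → Accepted. occur → length 5 → Rejected. zoo → length 3 → Rejected. hazel → length 5 → Rejected. hinge → length 5 → Rejected.

Accepted, Rejected, Rejected, Rejected, Rejected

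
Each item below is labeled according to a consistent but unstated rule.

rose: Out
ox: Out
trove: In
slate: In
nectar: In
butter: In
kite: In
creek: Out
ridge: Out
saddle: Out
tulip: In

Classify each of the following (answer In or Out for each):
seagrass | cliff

Rule: contains 't'. This holds for each 'In' example and fails for each 'Out' one.
Out: seagrass, since no 't'.
Out: cliff, since no 't'.

Out, Out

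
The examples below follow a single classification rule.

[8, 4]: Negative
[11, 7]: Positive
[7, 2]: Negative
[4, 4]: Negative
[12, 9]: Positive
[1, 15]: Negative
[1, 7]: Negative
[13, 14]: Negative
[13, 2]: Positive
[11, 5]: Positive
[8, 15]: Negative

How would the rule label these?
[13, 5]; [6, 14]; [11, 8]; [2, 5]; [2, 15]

Positive, Negative, Positive, Negative, Negative

The classifier is using: first > second AND sum ≥ 15.
[13, 5]: Positive (13 > 5, 13+5 = 18). [6, 14]: Negative (6 < 14, 6+14 = 20). [11, 8]: Positive (11 > 8, 11+8 = 19). [2, 5]: Negative (2 < 5, 2+5 = 7). [2, 15]: Negative (2 < 15, 2+15 = 17).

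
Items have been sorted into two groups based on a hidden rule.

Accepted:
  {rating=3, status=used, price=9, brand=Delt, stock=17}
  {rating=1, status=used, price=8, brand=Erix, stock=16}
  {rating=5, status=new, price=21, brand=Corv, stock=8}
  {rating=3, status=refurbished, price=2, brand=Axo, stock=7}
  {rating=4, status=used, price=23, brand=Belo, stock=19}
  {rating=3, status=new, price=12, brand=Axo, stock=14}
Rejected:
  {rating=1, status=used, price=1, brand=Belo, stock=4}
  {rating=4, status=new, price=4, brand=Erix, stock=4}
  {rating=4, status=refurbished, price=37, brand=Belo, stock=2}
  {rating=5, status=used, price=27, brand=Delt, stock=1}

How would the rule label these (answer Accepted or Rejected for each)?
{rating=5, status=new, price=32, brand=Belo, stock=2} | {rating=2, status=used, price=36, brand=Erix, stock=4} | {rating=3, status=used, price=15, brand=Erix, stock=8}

Rejected, Rejected, Accepted

The classifier is using: stock ≥ 7.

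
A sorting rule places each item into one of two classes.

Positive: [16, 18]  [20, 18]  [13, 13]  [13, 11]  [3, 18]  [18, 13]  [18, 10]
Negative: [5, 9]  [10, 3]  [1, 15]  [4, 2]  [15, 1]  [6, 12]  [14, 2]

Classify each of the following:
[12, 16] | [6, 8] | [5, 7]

Positive, Negative, Negative

The distinguishing property — sum ≥ 21 — holds for all the 'Positive' cases and none of the 'Negative' cases.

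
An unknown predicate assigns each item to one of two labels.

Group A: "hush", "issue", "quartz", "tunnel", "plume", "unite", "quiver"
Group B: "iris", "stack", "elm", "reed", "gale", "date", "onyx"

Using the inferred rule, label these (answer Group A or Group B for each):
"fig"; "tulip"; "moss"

Comparing the two groups points to one rule — contains 'u'.
"fig": no 'u' — does not pass, so Group B.
"tulip": has 'u' — passes, so Group A.
"moss": no 'u' — does not pass, so Group B.

Group B, Group A, Group B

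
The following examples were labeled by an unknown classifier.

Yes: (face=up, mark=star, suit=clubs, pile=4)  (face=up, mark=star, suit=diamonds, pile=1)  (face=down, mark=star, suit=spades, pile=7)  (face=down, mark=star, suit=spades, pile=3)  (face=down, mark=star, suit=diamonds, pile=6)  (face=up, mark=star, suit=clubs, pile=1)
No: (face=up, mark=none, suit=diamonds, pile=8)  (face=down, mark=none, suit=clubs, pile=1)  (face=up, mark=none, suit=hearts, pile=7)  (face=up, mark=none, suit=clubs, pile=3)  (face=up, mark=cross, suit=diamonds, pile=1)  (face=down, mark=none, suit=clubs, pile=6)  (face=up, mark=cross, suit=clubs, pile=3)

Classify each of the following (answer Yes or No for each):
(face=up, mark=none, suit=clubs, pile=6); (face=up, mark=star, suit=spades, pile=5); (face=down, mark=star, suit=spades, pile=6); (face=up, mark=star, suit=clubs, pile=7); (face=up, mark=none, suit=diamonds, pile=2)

No, Yes, Yes, Yes, No

The pattern is that an item is 'Yes' exactly when: mark is star.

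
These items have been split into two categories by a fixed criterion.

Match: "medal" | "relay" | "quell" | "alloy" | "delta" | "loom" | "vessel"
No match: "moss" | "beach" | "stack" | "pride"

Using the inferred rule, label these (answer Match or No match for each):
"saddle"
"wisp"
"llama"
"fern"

Match, No match, Match, No match

'Match' ⟺ contains 'l'.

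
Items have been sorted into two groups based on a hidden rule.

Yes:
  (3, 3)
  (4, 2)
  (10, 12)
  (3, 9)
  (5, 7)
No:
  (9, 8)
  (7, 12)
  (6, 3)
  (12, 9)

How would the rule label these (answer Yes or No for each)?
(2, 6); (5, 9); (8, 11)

The simplest hypothesis consistent with all the labels is: sum is even.

Yes, Yes, No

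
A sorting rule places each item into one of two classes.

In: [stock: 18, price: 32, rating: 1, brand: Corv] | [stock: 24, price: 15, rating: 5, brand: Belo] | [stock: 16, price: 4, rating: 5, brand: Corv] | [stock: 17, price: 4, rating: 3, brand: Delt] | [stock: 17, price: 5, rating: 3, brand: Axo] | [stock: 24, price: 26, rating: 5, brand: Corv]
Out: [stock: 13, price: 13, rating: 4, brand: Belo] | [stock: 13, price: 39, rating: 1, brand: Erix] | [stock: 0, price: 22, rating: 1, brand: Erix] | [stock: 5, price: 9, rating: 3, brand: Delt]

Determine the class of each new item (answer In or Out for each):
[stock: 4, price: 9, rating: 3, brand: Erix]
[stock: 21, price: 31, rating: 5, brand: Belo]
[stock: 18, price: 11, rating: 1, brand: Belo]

Out, In, In

The distinguishing property — stock ≥ 16 — holds for all the 'In' cases and none of the 'Out' cases.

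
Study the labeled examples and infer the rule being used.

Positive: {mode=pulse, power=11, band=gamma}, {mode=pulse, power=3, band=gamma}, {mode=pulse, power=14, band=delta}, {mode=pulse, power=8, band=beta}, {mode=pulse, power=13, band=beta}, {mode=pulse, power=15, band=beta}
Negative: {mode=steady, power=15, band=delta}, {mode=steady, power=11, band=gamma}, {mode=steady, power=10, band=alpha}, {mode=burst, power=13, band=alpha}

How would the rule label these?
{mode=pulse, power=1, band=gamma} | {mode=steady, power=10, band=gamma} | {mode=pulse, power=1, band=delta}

Positive, Negative, Positive

Every 'Positive' example satisfies: mode is pulse. None of the 'Negative' examples do.
{mode=pulse, power=1, band=gamma}: Positive (mode is pulse). {mode=steady, power=10, band=gamma}: Negative (mode is steady). {mode=pulse, power=1, band=delta}: Positive (mode is pulse).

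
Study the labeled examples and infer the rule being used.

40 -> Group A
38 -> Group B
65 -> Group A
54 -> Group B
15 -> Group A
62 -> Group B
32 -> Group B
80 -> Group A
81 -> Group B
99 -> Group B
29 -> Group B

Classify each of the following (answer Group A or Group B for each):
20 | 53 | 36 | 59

'Group A' ⟺ multiple of 5.
20 — 20 = 5·4, hence Group A.
53 — 53 = 5·10 + 3, hence Group B.
36 — 36 = 5·7 + 1, hence Group B.
59 — 59 = 5·11 + 4, hence Group B.

Group A, Group B, Group B, Group B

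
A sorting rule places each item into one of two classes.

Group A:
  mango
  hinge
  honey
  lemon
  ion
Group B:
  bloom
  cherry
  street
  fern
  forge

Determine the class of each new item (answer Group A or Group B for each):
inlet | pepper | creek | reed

Group A, Group B, Group B, Group B

Rule: odd length AND contains 'n'. This holds for each 'Group A' example and fails for each 'Group B' one.
inlet — length 5, has 'n', hence Group A. pepper — length 6, no 'n', hence Group B. creek — length 5, no 'n', hence Group B. reed — length 4, no 'n', hence Group B.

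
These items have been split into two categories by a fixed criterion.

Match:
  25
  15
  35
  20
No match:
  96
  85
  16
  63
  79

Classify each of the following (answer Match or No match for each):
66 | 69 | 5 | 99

The classifier is using: multiple of 5 AND at most 35.
66 → 66 = 5·13 + 1, 66 > 35 → No match. 69 → 69 = 5·13 + 4, 69 > 35 → No match. 5 → 5 = 5·1, 5 ≤ 35 → Match. 99 → 99 = 5·19 + 4, 99 > 35 → No match.

No match, No match, Match, No match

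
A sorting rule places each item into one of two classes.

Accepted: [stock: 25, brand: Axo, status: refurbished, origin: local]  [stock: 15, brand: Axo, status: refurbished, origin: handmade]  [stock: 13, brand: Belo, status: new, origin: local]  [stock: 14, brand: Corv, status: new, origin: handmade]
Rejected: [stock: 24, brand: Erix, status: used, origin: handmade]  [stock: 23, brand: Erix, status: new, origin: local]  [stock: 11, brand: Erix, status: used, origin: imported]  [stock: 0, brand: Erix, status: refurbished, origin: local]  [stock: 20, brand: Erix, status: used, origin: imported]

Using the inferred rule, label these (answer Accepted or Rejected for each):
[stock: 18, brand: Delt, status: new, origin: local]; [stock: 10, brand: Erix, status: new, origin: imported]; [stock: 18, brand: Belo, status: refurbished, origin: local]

The pattern is that an item is 'Accepted' exactly when: brand is not Erix.
Accepted: [stock: 18, brand: Delt, status: new, origin: local], since brand is Delt.
Rejected: [stock: 10, brand: Erix, status: new, origin: imported], since brand is Erix.
Accepted: [stock: 18, brand: Belo, status: refurbished, origin: local], since brand is Belo.

Accepted, Rejected, Accepted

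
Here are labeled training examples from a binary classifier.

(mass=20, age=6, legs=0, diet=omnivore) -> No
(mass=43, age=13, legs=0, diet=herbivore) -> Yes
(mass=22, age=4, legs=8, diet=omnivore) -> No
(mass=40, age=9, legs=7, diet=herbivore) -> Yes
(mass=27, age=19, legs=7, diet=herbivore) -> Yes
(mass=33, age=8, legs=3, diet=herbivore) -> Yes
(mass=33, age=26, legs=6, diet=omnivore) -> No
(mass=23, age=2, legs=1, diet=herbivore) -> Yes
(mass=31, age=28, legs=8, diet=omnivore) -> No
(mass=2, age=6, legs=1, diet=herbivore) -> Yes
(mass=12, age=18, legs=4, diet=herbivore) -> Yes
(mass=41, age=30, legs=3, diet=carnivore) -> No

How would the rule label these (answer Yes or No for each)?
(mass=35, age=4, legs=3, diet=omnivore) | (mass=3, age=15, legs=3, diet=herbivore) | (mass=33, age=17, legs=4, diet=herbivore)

No, Yes, Yes

The distinguishing property — diet is herbivore — holds for all the 'Yes' cases and none of the 'No' cases.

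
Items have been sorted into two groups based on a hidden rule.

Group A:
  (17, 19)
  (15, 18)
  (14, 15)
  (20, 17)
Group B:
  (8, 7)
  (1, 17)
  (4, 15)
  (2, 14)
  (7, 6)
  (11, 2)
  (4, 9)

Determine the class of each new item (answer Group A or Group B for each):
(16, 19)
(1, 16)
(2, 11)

Group A, Group B, Group B

All 'Group A' examples share one property — sum ≥ 29 — and every 'Group B' example lacks it.
Group A: (16, 19), since 16+19 = 35. Group B: (1, 16), since 1+16 = 17. Group B: (2, 11), since 2+11 = 13.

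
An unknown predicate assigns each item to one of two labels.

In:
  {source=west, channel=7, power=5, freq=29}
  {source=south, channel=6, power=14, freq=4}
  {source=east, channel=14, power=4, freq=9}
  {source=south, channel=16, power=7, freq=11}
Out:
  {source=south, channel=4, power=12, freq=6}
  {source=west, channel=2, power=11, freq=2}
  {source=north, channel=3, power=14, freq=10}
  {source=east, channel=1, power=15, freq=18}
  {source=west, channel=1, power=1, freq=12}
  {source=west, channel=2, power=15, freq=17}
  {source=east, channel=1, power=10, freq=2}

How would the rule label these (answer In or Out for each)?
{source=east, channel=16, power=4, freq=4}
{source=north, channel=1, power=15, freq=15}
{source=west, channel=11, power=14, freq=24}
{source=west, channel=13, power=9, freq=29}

In, Out, In, In

All 'In' examples share one property — channel ≥ 6 — and every 'Out' example lacks it.
{source=east, channel=16, power=4, freq=4} — channel = 16, hence In. {source=north, channel=1, power=15, freq=15} — channel = 1, hence Out. {source=west, channel=11, power=14, freq=24} — channel = 11, hence In. {source=west, channel=13, power=9, freq=29} — channel = 13, hence In.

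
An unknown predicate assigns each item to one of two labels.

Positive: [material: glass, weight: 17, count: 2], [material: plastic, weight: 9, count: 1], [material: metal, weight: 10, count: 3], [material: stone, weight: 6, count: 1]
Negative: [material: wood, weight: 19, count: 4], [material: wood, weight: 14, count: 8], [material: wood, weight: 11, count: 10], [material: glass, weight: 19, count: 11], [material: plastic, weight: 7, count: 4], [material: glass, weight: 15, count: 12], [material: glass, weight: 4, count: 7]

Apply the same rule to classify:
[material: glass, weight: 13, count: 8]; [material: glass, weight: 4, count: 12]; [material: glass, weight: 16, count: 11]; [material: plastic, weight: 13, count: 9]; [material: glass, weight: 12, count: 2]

One predicate separates the groups cleanly: count ≤ 3.
[material: glass, weight: 13, count: 8]: count = 8 — does not satisfy this, so Negative.
[material: glass, weight: 4, count: 12]: count = 12 — does not satisfy this, so Negative.
[material: glass, weight: 16, count: 11]: count = 11 — does not satisfy this, so Negative.
[material: plastic, weight: 13, count: 9]: count = 9 — does not satisfy this, so Negative.
[material: glass, weight: 12, count: 2]: count = 2 — fits, so Positive.

Negative, Negative, Negative, Negative, Positive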